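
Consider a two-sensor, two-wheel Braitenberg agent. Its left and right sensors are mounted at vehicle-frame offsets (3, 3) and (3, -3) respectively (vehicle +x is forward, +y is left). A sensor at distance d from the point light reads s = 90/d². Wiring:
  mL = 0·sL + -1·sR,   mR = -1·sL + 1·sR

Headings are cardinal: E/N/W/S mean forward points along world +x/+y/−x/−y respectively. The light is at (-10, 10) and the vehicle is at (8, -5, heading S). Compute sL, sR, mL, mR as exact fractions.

left sensor world pos  = (11, -8); dL² = 765
right sensor world pos = (5, -8); dR² = 549
sL = 90/765 = 2/17
sR = 90/549 = 10/61
mL = 0·sL + -1·sR = -10/61
mR = -1·sL + 1·sR = 48/1037

2/17 10/61 -10/61 48/1037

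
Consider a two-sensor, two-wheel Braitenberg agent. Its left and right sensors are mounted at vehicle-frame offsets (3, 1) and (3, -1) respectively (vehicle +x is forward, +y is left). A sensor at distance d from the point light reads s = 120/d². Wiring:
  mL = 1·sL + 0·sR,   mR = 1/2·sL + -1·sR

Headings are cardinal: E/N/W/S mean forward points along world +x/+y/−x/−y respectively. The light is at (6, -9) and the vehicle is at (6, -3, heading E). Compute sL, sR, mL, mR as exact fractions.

left sensor world pos  = (9, -2); dL² = 58
right sensor world pos = (9, -4); dR² = 34
sL = 120/58 = 60/29
sR = 120/34 = 60/17
mL = 1·sL + 0·sR = 60/29
mR = 1/2·sL + -1·sR = -1230/493

60/29 60/17 60/29 -1230/493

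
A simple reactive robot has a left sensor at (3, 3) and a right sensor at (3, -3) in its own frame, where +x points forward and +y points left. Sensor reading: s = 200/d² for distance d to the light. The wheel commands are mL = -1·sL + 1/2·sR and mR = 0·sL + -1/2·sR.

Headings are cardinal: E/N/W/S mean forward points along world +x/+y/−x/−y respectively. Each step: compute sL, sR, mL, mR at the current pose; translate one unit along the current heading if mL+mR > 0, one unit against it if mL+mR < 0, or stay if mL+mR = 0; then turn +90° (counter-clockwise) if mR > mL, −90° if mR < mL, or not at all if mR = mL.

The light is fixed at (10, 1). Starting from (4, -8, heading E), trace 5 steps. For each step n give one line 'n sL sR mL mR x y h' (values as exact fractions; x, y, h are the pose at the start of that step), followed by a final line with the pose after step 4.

0 40/9 200/153 -580/153 -100/153 4 -8 E
1 25/17 50/13 100/221 -25/13 3 -8 N
2 40/13 40/37 -1220/481 -20/37 3 -9 E
3 20/17 100/37 110/629 -50/37 2 -9 N
4 200/89 200/221 -35300/19669 -100/221 2 -10 E
final 1 -10 N

n=0: pose=(4,-8,E); sL=40/9, sR=200/153; mL=-580/153, mR=-100/153; mL+mR=-40/9 → advance -1; mR−mL=160/51 → turn +1·90°
n=1: pose=(3,-8,N); sL=25/17, sR=50/13; mL=100/221, mR=-25/13; mL+mR=-25/17 → advance -1; mR−mL=-525/221 → turn -1·90°
n=2: pose=(3,-9,E); sL=40/13, sR=40/37; mL=-1220/481, mR=-20/37; mL+mR=-40/13 → advance -1; mR−mL=960/481 → turn +1·90°
n=3: pose=(2,-9,N); sL=20/17, sR=100/37; mL=110/629, mR=-50/37; mL+mR=-20/17 → advance -1; mR−mL=-960/629 → turn -1·90°
n=4: pose=(2,-10,E); sL=200/89, sR=200/221; mL=-35300/19669, mR=-100/221; mL+mR=-200/89 → advance -1; mR−mL=26400/19669 → turn +1·90°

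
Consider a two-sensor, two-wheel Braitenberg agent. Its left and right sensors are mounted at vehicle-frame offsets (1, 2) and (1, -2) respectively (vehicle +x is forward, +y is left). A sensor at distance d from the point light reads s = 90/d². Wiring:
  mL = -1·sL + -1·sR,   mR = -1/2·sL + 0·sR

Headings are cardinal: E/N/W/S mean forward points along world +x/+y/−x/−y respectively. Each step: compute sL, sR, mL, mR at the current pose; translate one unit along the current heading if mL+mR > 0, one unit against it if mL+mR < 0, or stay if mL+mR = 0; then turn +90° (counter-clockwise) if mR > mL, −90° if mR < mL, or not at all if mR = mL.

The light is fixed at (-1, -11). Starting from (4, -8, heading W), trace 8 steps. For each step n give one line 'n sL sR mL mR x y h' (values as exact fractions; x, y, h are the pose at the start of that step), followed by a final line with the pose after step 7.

n=0: pose=(4,-8,W); sL=90/17, sR=90/41; mL=-5220/697, mR=-45/17; mL+mR=-7065/697 → advance -1; mR−mL=3375/697 → turn +1·90°
n=1: pose=(5,-8,S); sL=45/34, sR=9/2; mL=-99/17, mR=-45/68; mL+mR=-441/68 → advance -1; mR−mL=351/68 → turn +1·90°
n=2: pose=(5,-7,E); sL=18/17, sR=90/53; mL=-2484/901, mR=-9/17; mL+mR=-2961/901 → advance -1; mR−mL=2007/901 → turn +1·90°
n=3: pose=(4,-7,N); sL=45/17, sR=45/37; mL=-2430/629, mR=-45/34; mL+mR=-6525/1258 → advance -1; mR−mL=3195/1258 → turn +1·90°
n=4: pose=(4,-8,W); sL=90/17, sR=90/41; mL=-5220/697, mR=-45/17; mL+mR=-7065/697 → advance -1; mR−mL=3375/697 → turn +1·90°
n=5: pose=(5,-8,S); sL=45/34, sR=9/2; mL=-99/17, mR=-45/68; mL+mR=-441/68 → advance -1; mR−mL=351/68 → turn +1·90°
n=6: pose=(5,-7,E); sL=18/17, sR=90/53; mL=-2484/901, mR=-9/17; mL+mR=-2961/901 → advance -1; mR−mL=2007/901 → turn +1·90°
n=7: pose=(4,-7,N); sL=45/17, sR=45/37; mL=-2430/629, mR=-45/34; mL+mR=-6525/1258 → advance -1; mR−mL=3195/1258 → turn +1·90°

0 90/17 90/41 -5220/697 -45/17 4 -8 W
1 45/34 9/2 -99/17 -45/68 5 -8 S
2 18/17 90/53 -2484/901 -9/17 5 -7 E
3 45/17 45/37 -2430/629 -45/34 4 -7 N
4 90/17 90/41 -5220/697 -45/17 4 -8 W
5 45/34 9/2 -99/17 -45/68 5 -8 S
6 18/17 90/53 -2484/901 -9/17 5 -7 E
7 45/17 45/37 -2430/629 -45/34 4 -7 N
final 4 -8 W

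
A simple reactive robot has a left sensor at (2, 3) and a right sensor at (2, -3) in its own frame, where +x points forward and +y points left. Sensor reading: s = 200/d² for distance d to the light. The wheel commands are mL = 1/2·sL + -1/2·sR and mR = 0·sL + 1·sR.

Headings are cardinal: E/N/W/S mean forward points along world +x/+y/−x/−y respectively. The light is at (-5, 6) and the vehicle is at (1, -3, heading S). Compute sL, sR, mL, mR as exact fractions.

100/101 20/13 -360/1313 20/13

left sensor world pos  = (4, -5); dL² = 202
right sensor world pos = (-2, -5); dR² = 130
sL = 200/202 = 100/101
sR = 200/130 = 20/13
mL = 1/2·sL + -1/2·sR = -360/1313
mR = 0·sL + 1·sR = 20/13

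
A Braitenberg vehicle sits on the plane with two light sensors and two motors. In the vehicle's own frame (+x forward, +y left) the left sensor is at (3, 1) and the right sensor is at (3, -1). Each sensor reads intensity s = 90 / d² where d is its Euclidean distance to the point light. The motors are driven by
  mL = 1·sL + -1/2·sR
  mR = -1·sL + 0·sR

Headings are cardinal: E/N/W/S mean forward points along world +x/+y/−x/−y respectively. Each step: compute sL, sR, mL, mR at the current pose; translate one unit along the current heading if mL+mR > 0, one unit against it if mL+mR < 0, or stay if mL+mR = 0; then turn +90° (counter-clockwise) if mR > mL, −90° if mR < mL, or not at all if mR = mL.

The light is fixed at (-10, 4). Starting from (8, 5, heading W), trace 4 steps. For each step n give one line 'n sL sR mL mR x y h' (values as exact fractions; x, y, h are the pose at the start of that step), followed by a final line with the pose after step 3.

0 2/5 90/229 233/1145 -2/5 8 5 W
1 9/34 45/208 1107/7072 -9/34 9 5 N
2 18/97 18/97 9/97 -18/97 9 4 E
3 9/37 45/149 1017/11026 -9/37 8 4 S
final 8 5 W

n=0: pose=(8,5,W); sL=2/5, sR=90/229; mL=233/1145, mR=-2/5; mL+mR=-45/229 → advance -1; mR−mL=-691/1145 → turn -1·90°
n=1: pose=(9,5,N); sL=9/34, sR=45/208; mL=1107/7072, mR=-9/34; mL+mR=-45/416 → advance -1; mR−mL=-2979/7072 → turn -1·90°
n=2: pose=(9,4,E); sL=18/97, sR=18/97; mL=9/97, mR=-18/97; mL+mR=-9/97 → advance -1; mR−mL=-27/97 → turn -1·90°
n=3: pose=(8,4,S); sL=9/37, sR=45/149; mL=1017/11026, mR=-9/37; mL+mR=-45/298 → advance -1; mR−mL=-3699/11026 → turn -1·90°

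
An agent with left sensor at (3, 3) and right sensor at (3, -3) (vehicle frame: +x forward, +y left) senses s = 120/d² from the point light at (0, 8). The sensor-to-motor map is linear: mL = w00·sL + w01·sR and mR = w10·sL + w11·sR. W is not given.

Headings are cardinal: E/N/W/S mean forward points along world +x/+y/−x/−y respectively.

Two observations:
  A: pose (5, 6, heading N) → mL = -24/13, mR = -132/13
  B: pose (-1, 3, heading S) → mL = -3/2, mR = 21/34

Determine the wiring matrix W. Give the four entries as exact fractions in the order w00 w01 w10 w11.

0 -1 -1/2 1

obs A: pose=(5,6,N) → sL=24, sR=24/13, mL=-24/13, mR=-132/13
obs B: pose=(-1,3,S) → sL=30/17, sR=3/2, mL=-3/2, mR=21/34
sensor matrix S = [[24, 24/13], [30/17, 3/2]]; det S = 7236/221
solve [mL_A; mL_B] = S·[w00; w01] and [mR_A; mR_B] = S·[w10; w11]:
  w00 = 0, w01 = -1, w10 = -1/2, w11 = 1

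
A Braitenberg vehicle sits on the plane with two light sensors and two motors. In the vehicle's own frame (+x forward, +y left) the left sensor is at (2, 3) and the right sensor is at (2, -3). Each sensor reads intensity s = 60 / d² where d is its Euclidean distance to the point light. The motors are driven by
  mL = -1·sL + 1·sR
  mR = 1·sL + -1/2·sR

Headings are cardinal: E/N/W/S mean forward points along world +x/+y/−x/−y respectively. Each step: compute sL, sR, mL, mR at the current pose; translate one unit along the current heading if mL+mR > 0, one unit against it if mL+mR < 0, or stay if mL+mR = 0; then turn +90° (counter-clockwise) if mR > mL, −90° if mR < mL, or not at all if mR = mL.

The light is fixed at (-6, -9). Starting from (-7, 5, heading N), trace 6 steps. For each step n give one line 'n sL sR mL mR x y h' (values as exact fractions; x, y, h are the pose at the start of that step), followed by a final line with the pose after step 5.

0 15/68 3/13 9/884 93/884 -7 5 N
1 20/51 20/111 -400/1887 190/629 -7 6 W
2 6/17 30/97 -72/1649 327/1649 -8 6 S
3 60/289 60/121 10080/34969 -1410/34969 -8 5 E
4 15/37 3/8 -9/296 129/592 -7 5 S
5 60/257 60/101 9360/25957 -1650/25957 -7 4 E
final -6 4 S

n=0: pose=(-7,5,N); sL=15/68, sR=3/13; mL=9/884, mR=93/884; mL+mR=3/26 → advance +1; mR−mL=21/221 → turn +1·90°
n=1: pose=(-7,6,W); sL=20/51, sR=20/111; mL=-400/1887, mR=190/629; mL+mR=10/111 → advance +1; mR−mL=970/1887 → turn +1·90°
n=2: pose=(-8,6,S); sL=6/17, sR=30/97; mL=-72/1649, mR=327/1649; mL+mR=15/97 → advance +1; mR−mL=399/1649 → turn +1·90°
n=3: pose=(-8,5,E); sL=60/289, sR=60/121; mL=10080/34969, mR=-1410/34969; mL+mR=30/121 → advance +1; mR−mL=-11490/34969 → turn -1·90°
n=4: pose=(-7,5,S); sL=15/37, sR=3/8; mL=-9/296, mR=129/592; mL+mR=3/16 → advance +1; mR−mL=147/592 → turn +1·90°
n=5: pose=(-7,4,E); sL=60/257, sR=60/101; mL=9360/25957, mR=-1650/25957; mL+mR=30/101 → advance +1; mR−mL=-11010/25957 → turn -1·90°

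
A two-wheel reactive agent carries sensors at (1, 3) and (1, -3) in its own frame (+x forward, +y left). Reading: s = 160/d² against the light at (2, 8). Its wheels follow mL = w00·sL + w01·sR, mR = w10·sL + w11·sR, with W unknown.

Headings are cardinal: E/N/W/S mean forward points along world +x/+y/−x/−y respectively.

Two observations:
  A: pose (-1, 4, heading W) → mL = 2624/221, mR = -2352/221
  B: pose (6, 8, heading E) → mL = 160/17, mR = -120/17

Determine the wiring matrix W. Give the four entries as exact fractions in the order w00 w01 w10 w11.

1 1 -1/2 -1

obs A: pose=(-1,4,W) → sL=32/13, sR=160/17, mL=2624/221, mR=-2352/221
obs B: pose=(6,8,E) → sL=80/17, sR=80/17, mL=160/17, mR=-120/17
sensor matrix S = [[32/13, 160/17], [80/17, 80/17]]; det S = -122880/3757
solve [mL_A; mL_B] = S·[w00; w01] and [mR_A; mR_B] = S·[w10; w11]:
  w00 = 1, w01 = 1, w10 = -1/2, w11 = -1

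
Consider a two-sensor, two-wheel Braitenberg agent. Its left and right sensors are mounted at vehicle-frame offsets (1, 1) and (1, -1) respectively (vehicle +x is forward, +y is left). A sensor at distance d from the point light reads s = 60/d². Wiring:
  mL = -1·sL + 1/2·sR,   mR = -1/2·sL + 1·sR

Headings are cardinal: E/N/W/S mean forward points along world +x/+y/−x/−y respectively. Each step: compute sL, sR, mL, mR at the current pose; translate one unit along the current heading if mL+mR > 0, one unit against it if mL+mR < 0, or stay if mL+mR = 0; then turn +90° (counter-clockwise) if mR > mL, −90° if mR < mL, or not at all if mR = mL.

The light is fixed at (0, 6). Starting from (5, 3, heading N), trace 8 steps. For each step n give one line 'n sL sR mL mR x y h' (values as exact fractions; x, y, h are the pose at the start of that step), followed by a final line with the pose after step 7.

0 3 3/2 -9/4 0 5 3 N
1 60/41 12/5 -54/205 342/205 5 2 W
2 6/5 30/17 -27/85 99/85 4 2 S
3 60/41 60/61 -2430/2501 630/2501 4 1 E
4 3 15/8 -33/16 3/8 3 1 N
5 60/53 60/29 -150/1537 2310/1537 3 0 W
6 30/29 6/5 -63/145 99/145 2 0 S
7 4/3 60/73 -202/219 34/219 2 -1 E
final 1 -1 N

n=0: pose=(5,3,N); sL=3, sR=3/2; mL=-9/4, mR=0; mL+mR=-9/4 → advance -1; mR−mL=9/4 → turn +1·90°
n=1: pose=(5,2,W); sL=60/41, sR=12/5; mL=-54/205, mR=342/205; mL+mR=288/205 → advance +1; mR−mL=396/205 → turn +1·90°
n=2: pose=(4,2,S); sL=6/5, sR=30/17; mL=-27/85, mR=99/85; mL+mR=72/85 → advance +1; mR−mL=126/85 → turn +1·90°
n=3: pose=(4,1,E); sL=60/41, sR=60/61; mL=-2430/2501, mR=630/2501; mL+mR=-1800/2501 → advance -1; mR−mL=3060/2501 → turn +1·90°
n=4: pose=(3,1,N); sL=3, sR=15/8; mL=-33/16, mR=3/8; mL+mR=-27/16 → advance -1; mR−mL=39/16 → turn +1·90°
n=5: pose=(3,0,W); sL=60/53, sR=60/29; mL=-150/1537, mR=2310/1537; mL+mR=2160/1537 → advance +1; mR−mL=2460/1537 → turn +1·90°
n=6: pose=(2,0,S); sL=30/29, sR=6/5; mL=-63/145, mR=99/145; mL+mR=36/145 → advance +1; mR−mL=162/145 → turn +1·90°
n=7: pose=(2,-1,E); sL=4/3, sR=60/73; mL=-202/219, mR=34/219; mL+mR=-56/73 → advance -1; mR−mL=236/219 → turn +1·90°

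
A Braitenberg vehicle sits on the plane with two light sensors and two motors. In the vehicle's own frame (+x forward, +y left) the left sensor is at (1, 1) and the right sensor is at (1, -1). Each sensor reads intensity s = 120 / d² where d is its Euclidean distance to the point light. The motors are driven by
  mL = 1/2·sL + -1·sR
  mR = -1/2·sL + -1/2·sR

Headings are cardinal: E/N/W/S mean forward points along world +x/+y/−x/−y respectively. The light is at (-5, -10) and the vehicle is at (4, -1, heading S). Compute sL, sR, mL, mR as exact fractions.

left sensor world pos  = (5, -2); dL² = 164
right sensor world pos = (3, -2); dR² = 128
sL = 120/164 = 30/41
sR = 120/128 = 15/16
mL = 1/2·sL + -1·sR = -375/656
mR = -1/2·sL + -1/2·sR = -1095/1312

30/41 15/16 -375/656 -1095/1312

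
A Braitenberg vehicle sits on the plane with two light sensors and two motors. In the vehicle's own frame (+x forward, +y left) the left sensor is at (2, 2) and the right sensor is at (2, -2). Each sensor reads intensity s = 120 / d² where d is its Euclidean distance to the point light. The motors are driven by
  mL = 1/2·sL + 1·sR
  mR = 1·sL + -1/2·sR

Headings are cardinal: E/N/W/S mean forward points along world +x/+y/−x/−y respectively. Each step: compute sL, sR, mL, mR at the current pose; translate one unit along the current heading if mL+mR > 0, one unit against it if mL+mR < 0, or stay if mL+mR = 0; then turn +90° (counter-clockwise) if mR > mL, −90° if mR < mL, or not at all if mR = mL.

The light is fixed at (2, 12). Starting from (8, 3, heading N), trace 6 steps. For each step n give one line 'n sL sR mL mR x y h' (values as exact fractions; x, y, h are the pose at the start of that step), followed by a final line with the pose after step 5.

0 24/13 120/113 2916/1469 1932/1469 8 3 N
1 6/5 30/41 273/205 171/205 8 4 E
2 120/181 24/25 5844/4525 828/4525 9 4 S
3 60/73 60/37 5490/2701 30/2701 9 3 W
4 24/13 120/113 2916/1469 1932/1469 8 3 N
5 6/5 30/41 273/205 171/205 8 4 E
final 9 4 S

n=0: pose=(8,3,N); sL=24/13, sR=120/113; mL=2916/1469, mR=1932/1469; mL+mR=4848/1469 → advance +1; mR−mL=-984/1469 → turn -1·90°
n=1: pose=(8,4,E); sL=6/5, sR=30/41; mL=273/205, mR=171/205; mL+mR=444/205 → advance +1; mR−mL=-102/205 → turn -1·90°
n=2: pose=(9,4,S); sL=120/181, sR=24/25; mL=5844/4525, mR=828/4525; mL+mR=6672/4525 → advance +1; mR−mL=-5016/4525 → turn -1·90°
n=3: pose=(9,3,W); sL=60/73, sR=60/37; mL=5490/2701, mR=30/2701; mL+mR=5520/2701 → advance +1; mR−mL=-5460/2701 → turn -1·90°
n=4: pose=(8,3,N); sL=24/13, sR=120/113; mL=2916/1469, mR=1932/1469; mL+mR=4848/1469 → advance +1; mR−mL=-984/1469 → turn -1·90°
n=5: pose=(8,4,E); sL=6/5, sR=30/41; mL=273/205, mR=171/205; mL+mR=444/205 → advance +1; mR−mL=-102/205 → turn -1·90°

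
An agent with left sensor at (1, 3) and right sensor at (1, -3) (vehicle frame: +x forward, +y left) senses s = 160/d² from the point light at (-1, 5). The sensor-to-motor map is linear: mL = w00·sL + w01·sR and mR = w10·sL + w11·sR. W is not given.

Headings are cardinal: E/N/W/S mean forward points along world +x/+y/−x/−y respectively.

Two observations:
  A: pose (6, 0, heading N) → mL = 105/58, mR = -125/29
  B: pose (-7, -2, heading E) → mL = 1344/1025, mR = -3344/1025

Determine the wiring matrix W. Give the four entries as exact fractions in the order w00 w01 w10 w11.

1/2 -1/2 -1 1/2

obs A: pose=(6,0,N) → sL=5, sR=40/29, mL=105/58, mR=-125/29
obs B: pose=(-7,-2,E) → sL=160/41, sR=32/25, mL=1344/1025, mR=-3344/1025
sensor matrix S = [[5, 40/29], [160/41, 32/25]]; det S = 6048/5945
solve [mL_A; mL_B] = S·[w00; w01] and [mR_A; mR_B] = S·[w10; w11]:
  w00 = 1/2, w01 = -1/2, w10 = -1, w11 = 1/2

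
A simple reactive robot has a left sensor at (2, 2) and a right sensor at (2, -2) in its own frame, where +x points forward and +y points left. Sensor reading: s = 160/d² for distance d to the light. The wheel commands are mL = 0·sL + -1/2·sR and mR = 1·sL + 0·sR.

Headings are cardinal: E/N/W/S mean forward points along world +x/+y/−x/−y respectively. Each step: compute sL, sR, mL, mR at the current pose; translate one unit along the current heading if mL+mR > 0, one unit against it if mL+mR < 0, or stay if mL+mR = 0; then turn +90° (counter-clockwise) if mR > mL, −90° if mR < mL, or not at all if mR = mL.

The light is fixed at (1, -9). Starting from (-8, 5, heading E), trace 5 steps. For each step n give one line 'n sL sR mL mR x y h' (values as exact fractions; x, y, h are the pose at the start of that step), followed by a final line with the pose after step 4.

0 32/61 160/193 -80/193 32/61 -8 5 E
1 40/89 40/73 -20/73 40/89 -7 5 N
2 160/269 160/389 -80/389 160/269 -7 6 W
3 80/109 16/29 -8/29 80/109 -8 6 S
4 32/61 160/193 -80/193 32/61 -8 5 E
final -7 5 N

n=0: pose=(-8,5,E); sL=32/61, sR=160/193; mL=-80/193, mR=32/61; mL+mR=1296/11773 → advance +1; mR−mL=11056/11773 → turn +1·90°
n=1: pose=(-7,5,N); sL=40/89, sR=40/73; mL=-20/73, mR=40/89; mL+mR=1140/6497 → advance +1; mR−mL=4700/6497 → turn +1·90°
n=2: pose=(-7,6,W); sL=160/269, sR=160/389; mL=-80/389, mR=160/269; mL+mR=40720/104641 → advance +1; mR−mL=83760/104641 → turn +1·90°
n=3: pose=(-8,6,S); sL=80/109, sR=16/29; mL=-8/29, mR=80/109; mL+mR=1448/3161 → advance +1; mR−mL=3192/3161 → turn +1·90°
n=4: pose=(-8,5,E); sL=32/61, sR=160/193; mL=-80/193, mR=32/61; mL+mR=1296/11773 → advance +1; mR−mL=11056/11773 → turn +1·90°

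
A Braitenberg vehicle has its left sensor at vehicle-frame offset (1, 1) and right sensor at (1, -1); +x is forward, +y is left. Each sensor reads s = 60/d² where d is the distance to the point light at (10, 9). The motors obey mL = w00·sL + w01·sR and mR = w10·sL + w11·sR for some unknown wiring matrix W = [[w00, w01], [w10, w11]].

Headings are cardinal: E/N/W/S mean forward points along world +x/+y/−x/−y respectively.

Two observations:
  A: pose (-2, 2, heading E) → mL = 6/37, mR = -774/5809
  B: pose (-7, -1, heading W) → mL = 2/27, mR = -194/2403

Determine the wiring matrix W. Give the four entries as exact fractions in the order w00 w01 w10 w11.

0 1/2 1/2 -1

obs A: pose=(-2,2,E) → sL=60/157, sR=12/37, mL=6/37, mR=-774/5809
obs B: pose=(-7,-1,W) → sL=12/89, sR=4/27, mL=2/27, mR=-194/2403
sensor matrix S = [[60/157, 12/37], [12/89, 4/27]]; det S = 59968/4653009
solve [mL_A; mL_B] = S·[w00; w01] and [mR_A; mR_B] = S·[w10; w11]:
  w00 = 0, w01 = 1/2, w10 = 1/2, w11 = -1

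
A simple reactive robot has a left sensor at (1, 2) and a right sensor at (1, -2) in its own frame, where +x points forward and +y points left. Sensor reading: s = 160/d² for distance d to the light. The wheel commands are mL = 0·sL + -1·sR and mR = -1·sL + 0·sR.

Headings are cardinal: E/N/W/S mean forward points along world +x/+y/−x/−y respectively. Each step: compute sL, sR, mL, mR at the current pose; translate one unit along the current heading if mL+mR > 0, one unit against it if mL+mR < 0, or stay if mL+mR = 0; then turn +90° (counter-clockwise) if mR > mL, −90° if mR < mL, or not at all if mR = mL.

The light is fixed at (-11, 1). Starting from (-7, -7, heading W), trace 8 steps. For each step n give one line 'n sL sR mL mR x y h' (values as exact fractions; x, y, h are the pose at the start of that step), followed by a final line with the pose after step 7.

0 160/109 32/9 -32/9 -160/109 -7 -7 W
1 16/13 16/9 -16/9 -16/13 -6 -7 S
2 160/61 160/117 -160/117 -160/61 -6 -6 E
3 8/5 40/17 -40/17 -8/5 -7 -6 S
4 160/41 160/89 -160/89 -160/41 -7 -5 E
5 80/37 16/5 -16/5 -80/37 -8 -5 S
6 32/5 32/13 -32/13 -32/5 -8 -4 E
7 40/13 40/9 -40/9 -40/13 -9 -4 S
final -9 -3 E

n=0: pose=(-7,-7,W); sL=160/109, sR=32/9; mL=-32/9, mR=-160/109; mL+mR=-4928/981 → advance -1; mR−mL=2048/981 → turn +1·90°
n=1: pose=(-6,-7,S); sL=16/13, sR=16/9; mL=-16/9, mR=-16/13; mL+mR=-352/117 → advance -1; mR−mL=64/117 → turn +1·90°
n=2: pose=(-6,-6,E); sL=160/61, sR=160/117; mL=-160/117, mR=-160/61; mL+mR=-28480/7137 → advance -1; mR−mL=-8960/7137 → turn -1·90°
n=3: pose=(-7,-6,S); sL=8/5, sR=40/17; mL=-40/17, mR=-8/5; mL+mR=-336/85 → advance -1; mR−mL=64/85 → turn +1·90°
n=4: pose=(-7,-5,E); sL=160/41, sR=160/89; mL=-160/89, mR=-160/41; mL+mR=-20800/3649 → advance -1; mR−mL=-7680/3649 → turn -1·90°
n=5: pose=(-8,-5,S); sL=80/37, sR=16/5; mL=-16/5, mR=-80/37; mL+mR=-992/185 → advance -1; mR−mL=192/185 → turn +1·90°
n=6: pose=(-8,-4,E); sL=32/5, sR=32/13; mL=-32/13, mR=-32/5; mL+mR=-576/65 → advance -1; mR−mL=-256/65 → turn -1·90°
n=7: pose=(-9,-4,S); sL=40/13, sR=40/9; mL=-40/9, mR=-40/13; mL+mR=-880/117 → advance -1; mR−mL=160/117 → turn +1·90°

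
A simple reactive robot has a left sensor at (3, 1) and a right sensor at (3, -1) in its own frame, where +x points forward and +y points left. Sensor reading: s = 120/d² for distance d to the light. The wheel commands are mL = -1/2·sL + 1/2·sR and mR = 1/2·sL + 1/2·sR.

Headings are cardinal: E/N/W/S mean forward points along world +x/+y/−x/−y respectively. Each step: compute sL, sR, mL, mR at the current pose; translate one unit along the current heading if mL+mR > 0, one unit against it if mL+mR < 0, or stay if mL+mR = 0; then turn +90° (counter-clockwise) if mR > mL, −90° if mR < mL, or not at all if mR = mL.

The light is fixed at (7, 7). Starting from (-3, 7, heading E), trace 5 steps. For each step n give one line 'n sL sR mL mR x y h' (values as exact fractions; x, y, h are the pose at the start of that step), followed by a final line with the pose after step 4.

0 12/5 12/5 0 12/5 -3 7 E
1 120/109 120/73 2160/7957 10920/7957 -2 7 N
2 5/6 30/37 -5/444 365/444 -2 8 W
3 24/17 24/25 -96/425 504/425 -3 8 S
4 12/5 12/5 0 12/5 -3 7 E
final -2 7 N

n=0: pose=(-3,7,E); sL=12/5, sR=12/5; mL=0, mR=12/5; mL+mR=12/5 → advance +1; mR−mL=12/5 → turn +1·90°
n=1: pose=(-2,7,N); sL=120/109, sR=120/73; mL=2160/7957, mR=10920/7957; mL+mR=120/73 → advance +1; mR−mL=120/109 → turn +1·90°
n=2: pose=(-2,8,W); sL=5/6, sR=30/37; mL=-5/444, mR=365/444; mL+mR=30/37 → advance +1; mR−mL=5/6 → turn +1·90°
n=3: pose=(-3,8,S); sL=24/17, sR=24/25; mL=-96/425, mR=504/425; mL+mR=24/25 → advance +1; mR−mL=24/17 → turn +1·90°
n=4: pose=(-3,7,E); sL=12/5, sR=12/5; mL=0, mR=12/5; mL+mR=12/5 → advance +1; mR−mL=12/5 → turn +1·90°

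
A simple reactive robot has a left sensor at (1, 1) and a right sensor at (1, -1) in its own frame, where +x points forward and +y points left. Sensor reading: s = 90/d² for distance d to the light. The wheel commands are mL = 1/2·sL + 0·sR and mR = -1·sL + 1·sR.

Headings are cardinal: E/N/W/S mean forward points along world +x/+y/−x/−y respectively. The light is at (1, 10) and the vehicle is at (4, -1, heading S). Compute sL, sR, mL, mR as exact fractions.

left sensor world pos  = (5, -2); dL² = 160
right sensor world pos = (3, -2); dR² = 148
sL = 90/160 = 9/16
sR = 90/148 = 45/74
mL = 1/2·sL + 0·sR = 9/32
mR = -1·sL + 1·sR = 27/592

9/16 45/74 9/32 27/592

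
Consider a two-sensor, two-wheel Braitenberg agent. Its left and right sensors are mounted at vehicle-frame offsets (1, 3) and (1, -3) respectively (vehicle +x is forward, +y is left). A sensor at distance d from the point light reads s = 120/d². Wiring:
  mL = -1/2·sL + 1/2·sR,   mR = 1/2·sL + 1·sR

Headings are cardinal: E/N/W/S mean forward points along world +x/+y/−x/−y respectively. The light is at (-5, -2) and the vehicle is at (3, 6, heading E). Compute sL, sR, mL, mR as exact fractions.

left sensor world pos  = (4, 9); dL² = 202
right sensor world pos = (4, 3); dR² = 106
sL = 120/202 = 60/101
sR = 120/106 = 60/53
mL = -1/2·sL + 1/2·sR = 1440/5353
mR = 1/2·sL + 1·sR = 7650/5353

60/101 60/53 1440/5353 7650/5353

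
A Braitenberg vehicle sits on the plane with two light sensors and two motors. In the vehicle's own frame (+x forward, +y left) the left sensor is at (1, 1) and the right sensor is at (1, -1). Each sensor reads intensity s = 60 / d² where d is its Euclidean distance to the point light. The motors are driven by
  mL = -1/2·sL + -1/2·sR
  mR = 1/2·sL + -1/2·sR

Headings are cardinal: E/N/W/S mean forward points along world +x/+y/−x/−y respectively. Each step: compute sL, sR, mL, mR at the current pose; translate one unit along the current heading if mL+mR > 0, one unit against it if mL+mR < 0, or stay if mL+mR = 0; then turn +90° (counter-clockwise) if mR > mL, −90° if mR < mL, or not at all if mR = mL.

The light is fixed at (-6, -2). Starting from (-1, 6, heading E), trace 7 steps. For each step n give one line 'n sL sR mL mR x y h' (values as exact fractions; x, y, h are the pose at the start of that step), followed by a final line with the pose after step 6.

n=0: pose=(-1,6,E); sL=20/39, sR=12/17; mL=-404/663, mR=-64/663; mL+mR=-12/17 → advance -1; mR−mL=20/39 → turn +1·90°
n=1: pose=(-2,6,N); sL=2/3, sR=30/53; mL=-98/159, mR=8/159; mL+mR=-30/53 → advance -1; mR−mL=2/3 → turn +1·90°
n=2: pose=(-2,5,W); sL=4/3, sR=60/73; mL=-236/219, mR=56/219; mL+mR=-60/73 → advance -1; mR−mL=4/3 → turn +1·90°
n=3: pose=(-1,5,S); sL=5/6, sR=15/13; mL=-155/156, mR=-25/156; mL+mR=-15/13 → advance -1; mR−mL=5/6 → turn +1·90°
n=4: pose=(-1,6,E); sL=20/39, sR=12/17; mL=-404/663, mR=-64/663; mL+mR=-12/17 → advance -1; mR−mL=20/39 → turn +1·90°
n=5: pose=(-2,6,N); sL=2/3, sR=30/53; mL=-98/159, mR=8/159; mL+mR=-30/53 → advance -1; mR−mL=2/3 → turn +1·90°
n=6: pose=(-2,5,W); sL=4/3, sR=60/73; mL=-236/219, mR=56/219; mL+mR=-60/73 → advance -1; mR−mL=4/3 → turn +1·90°

0 20/39 12/17 -404/663 -64/663 -1 6 E
1 2/3 30/53 -98/159 8/159 -2 6 N
2 4/3 60/73 -236/219 56/219 -2 5 W
3 5/6 15/13 -155/156 -25/156 -1 5 S
4 20/39 12/17 -404/663 -64/663 -1 6 E
5 2/3 30/53 -98/159 8/159 -2 6 N
6 4/3 60/73 -236/219 56/219 -2 5 W
final -1 5 S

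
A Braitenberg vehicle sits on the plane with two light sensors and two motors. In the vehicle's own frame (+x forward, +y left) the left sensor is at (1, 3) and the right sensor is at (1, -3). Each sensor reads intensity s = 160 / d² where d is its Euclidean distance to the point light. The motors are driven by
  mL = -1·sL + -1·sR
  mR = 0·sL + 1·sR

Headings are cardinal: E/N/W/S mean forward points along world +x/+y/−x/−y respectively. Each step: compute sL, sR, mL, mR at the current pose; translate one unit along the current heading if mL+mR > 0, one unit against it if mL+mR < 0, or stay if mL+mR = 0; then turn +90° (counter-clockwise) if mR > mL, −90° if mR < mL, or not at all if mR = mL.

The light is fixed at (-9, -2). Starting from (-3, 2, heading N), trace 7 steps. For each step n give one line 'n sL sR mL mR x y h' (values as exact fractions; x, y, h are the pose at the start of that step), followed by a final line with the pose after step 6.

0 80/17 80/53 -5600/901 80/53 -3 2 N
1 32/5 160/61 -2752/305 160/61 -3 1 W
2 20/13 8 -124/13 8 -2 1 S
3 160/113 32/13 -5696/1469 32/13 -2 2 E
4 80/17 80/53 -5600/901 80/53 -3 2 N
5 32/5 160/61 -2752/305 160/61 -3 1 W
6 20/13 8 -124/13 8 -2 1 S
final -2 2 E

n=0: pose=(-3,2,N); sL=80/17, sR=80/53; mL=-5600/901, mR=80/53; mL+mR=-80/17 → advance -1; mR−mL=6960/901 → turn +1·90°
n=1: pose=(-3,1,W); sL=32/5, sR=160/61; mL=-2752/305, mR=160/61; mL+mR=-32/5 → advance -1; mR−mL=3552/305 → turn +1·90°
n=2: pose=(-2,1,S); sL=20/13, sR=8; mL=-124/13, mR=8; mL+mR=-20/13 → advance -1; mR−mL=228/13 → turn +1·90°
n=3: pose=(-2,2,E); sL=160/113, sR=32/13; mL=-5696/1469, mR=32/13; mL+mR=-160/113 → advance -1; mR−mL=9312/1469 → turn +1·90°
n=4: pose=(-3,2,N); sL=80/17, sR=80/53; mL=-5600/901, mR=80/53; mL+mR=-80/17 → advance -1; mR−mL=6960/901 → turn +1·90°
n=5: pose=(-3,1,W); sL=32/5, sR=160/61; mL=-2752/305, mR=160/61; mL+mR=-32/5 → advance -1; mR−mL=3552/305 → turn +1·90°
n=6: pose=(-2,1,S); sL=20/13, sR=8; mL=-124/13, mR=8; mL+mR=-20/13 → advance -1; mR−mL=228/13 → turn +1·90°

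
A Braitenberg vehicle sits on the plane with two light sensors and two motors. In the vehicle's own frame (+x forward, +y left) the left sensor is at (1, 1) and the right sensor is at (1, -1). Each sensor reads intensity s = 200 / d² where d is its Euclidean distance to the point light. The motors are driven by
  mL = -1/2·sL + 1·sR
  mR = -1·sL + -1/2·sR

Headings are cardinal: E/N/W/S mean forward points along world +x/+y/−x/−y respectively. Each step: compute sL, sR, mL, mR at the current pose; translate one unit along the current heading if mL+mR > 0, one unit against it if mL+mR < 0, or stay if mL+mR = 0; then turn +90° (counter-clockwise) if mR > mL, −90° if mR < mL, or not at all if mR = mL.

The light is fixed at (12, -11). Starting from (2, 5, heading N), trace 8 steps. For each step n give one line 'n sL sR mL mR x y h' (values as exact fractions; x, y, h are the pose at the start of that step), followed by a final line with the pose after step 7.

0 20/41 20/37 450/1517 -1150/1517 2 5 N
1 200/337 200/277 39700/93349 -89100/93349 2 4 E
2 25/37 10/17 315/1258 -610/629 1 4 S
3 200/369 200/433 30500/159777 -123500/159777 1 5 W
4 20/41 20/37 450/1517 -1150/1517 2 5 N
5 200/337 200/277 39700/93349 -89100/93349 2 4 E
6 25/37 10/17 315/1258 -610/629 1 4 S
7 200/369 200/433 30500/159777 -123500/159777 1 5 W
final 2 5 N

n=0: pose=(2,5,N); sL=20/41, sR=20/37; mL=450/1517, mR=-1150/1517; mL+mR=-700/1517 → advance -1; mR−mL=-1600/1517 → turn -1·90°
n=1: pose=(2,4,E); sL=200/337, sR=200/277; mL=39700/93349, mR=-89100/93349; mL+mR=-49400/93349 → advance -1; mR−mL=-128800/93349 → turn -1·90°
n=2: pose=(1,4,S); sL=25/37, sR=10/17; mL=315/1258, mR=-610/629; mL+mR=-905/1258 → advance -1; mR−mL=-1535/1258 → turn -1·90°
n=3: pose=(1,5,W); sL=200/369, sR=200/433; mL=30500/159777, mR=-123500/159777; mL+mR=-31000/53259 → advance -1; mR−mL=-154000/159777 → turn -1·90°
n=4: pose=(2,5,N); sL=20/41, sR=20/37; mL=450/1517, mR=-1150/1517; mL+mR=-700/1517 → advance -1; mR−mL=-1600/1517 → turn -1·90°
n=5: pose=(2,4,E); sL=200/337, sR=200/277; mL=39700/93349, mR=-89100/93349; mL+mR=-49400/93349 → advance -1; mR−mL=-128800/93349 → turn -1·90°
n=6: pose=(1,4,S); sL=25/37, sR=10/17; mL=315/1258, mR=-610/629; mL+mR=-905/1258 → advance -1; mR−mL=-1535/1258 → turn -1·90°
n=7: pose=(1,5,W); sL=200/369, sR=200/433; mL=30500/159777, mR=-123500/159777; mL+mR=-31000/53259 → advance -1; mR−mL=-154000/159777 → turn -1·90°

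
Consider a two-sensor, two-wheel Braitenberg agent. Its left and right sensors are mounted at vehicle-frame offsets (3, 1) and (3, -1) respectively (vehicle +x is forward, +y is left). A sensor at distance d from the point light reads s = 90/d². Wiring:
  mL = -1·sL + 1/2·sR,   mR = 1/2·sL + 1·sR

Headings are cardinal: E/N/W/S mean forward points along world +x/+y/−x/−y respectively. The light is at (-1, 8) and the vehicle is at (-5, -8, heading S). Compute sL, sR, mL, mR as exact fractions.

left sensor world pos  = (-4, -11); dL² = 370
right sensor world pos = (-6, -11); dR² = 386
sL = 90/370 = 9/37
sR = 90/386 = 45/193
mL = -1·sL + 1/2·sR = -1809/14282
mR = 1/2·sL + 1·sR = 5067/14282

9/37 45/193 -1809/14282 5067/14282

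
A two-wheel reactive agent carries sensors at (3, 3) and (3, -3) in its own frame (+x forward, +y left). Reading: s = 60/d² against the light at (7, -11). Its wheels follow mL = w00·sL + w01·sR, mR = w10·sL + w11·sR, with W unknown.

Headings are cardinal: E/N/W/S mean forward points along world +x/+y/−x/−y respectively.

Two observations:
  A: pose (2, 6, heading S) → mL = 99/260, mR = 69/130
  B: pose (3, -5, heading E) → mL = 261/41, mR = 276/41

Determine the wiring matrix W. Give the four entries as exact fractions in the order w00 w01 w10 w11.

obs A: pose=(2,6,S) → sL=3/10, sR=3/13, mL=99/260, mR=69/130
obs B: pose=(3,-5,E) → sL=30/41, sR=6, mL=261/41, mR=276/41
sensor matrix S = [[3/10, 3/13], [30/41, 6]]; det S = 4347/2665
solve [mL_A; mL_B] = S·[w00; w01] and [mR_A; mR_B] = S·[w10; w11]:
  w00 = 1/2, w01 = 1, w10 = 1, w11 = 1

1/2 1 1 1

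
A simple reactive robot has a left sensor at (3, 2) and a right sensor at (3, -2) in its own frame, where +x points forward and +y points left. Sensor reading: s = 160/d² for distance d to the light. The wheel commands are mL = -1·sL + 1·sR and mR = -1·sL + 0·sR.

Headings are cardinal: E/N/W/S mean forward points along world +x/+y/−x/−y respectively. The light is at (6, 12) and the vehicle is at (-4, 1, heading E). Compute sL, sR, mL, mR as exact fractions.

left sensor world pos  = (-1, 3); dL² = 130
right sensor world pos = (-1, -1); dR² = 218
sL = 160/130 = 16/13
sR = 160/218 = 80/109
mL = -1·sL + 1·sR = -704/1417
mR = -1·sL + 0·sR = -16/13

16/13 80/109 -704/1417 -16/13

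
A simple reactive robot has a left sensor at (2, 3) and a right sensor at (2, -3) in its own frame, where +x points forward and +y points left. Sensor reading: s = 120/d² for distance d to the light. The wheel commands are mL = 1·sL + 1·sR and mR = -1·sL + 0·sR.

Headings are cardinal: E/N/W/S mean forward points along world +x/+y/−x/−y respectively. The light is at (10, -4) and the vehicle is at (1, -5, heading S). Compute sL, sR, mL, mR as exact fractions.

8/3 40/51 176/51 -8/3

left sensor world pos  = (4, -7); dL² = 45
right sensor world pos = (-2, -7); dR² = 153
sL = 120/45 = 8/3
sR = 120/153 = 40/51
mL = 1·sL + 1·sR = 176/51
mR = -1·sL + 0·sR = -8/3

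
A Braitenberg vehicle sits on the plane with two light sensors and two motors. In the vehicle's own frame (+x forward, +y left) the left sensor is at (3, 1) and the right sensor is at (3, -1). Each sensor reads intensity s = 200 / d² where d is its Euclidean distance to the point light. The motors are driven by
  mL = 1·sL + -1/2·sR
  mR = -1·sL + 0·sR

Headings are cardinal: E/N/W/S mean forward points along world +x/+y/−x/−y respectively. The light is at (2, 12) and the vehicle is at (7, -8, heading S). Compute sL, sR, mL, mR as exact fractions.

40/113 40/109 2100/12317 -40/113

left sensor world pos  = (8, -11); dL² = 565
right sensor world pos = (6, -11); dR² = 545
sL = 200/565 = 40/113
sR = 200/545 = 40/109
mL = 1·sL + -1/2·sR = 2100/12317
mR = -1·sL + 0·sR = -40/113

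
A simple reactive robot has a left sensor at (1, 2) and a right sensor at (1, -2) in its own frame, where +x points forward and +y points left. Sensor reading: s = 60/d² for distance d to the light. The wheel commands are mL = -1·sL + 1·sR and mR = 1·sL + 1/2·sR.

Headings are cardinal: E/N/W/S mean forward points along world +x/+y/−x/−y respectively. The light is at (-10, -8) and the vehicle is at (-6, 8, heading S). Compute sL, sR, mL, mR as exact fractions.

20/87 60/229 640/19923 7190/19923

left sensor world pos  = (-4, 7); dL² = 261
right sensor world pos = (-8, 7); dR² = 229
sL = 60/261 = 20/87
sR = 60/229 = 60/229
mL = -1·sL + 1·sR = 640/19923
mR = 1·sL + 1/2·sR = 7190/19923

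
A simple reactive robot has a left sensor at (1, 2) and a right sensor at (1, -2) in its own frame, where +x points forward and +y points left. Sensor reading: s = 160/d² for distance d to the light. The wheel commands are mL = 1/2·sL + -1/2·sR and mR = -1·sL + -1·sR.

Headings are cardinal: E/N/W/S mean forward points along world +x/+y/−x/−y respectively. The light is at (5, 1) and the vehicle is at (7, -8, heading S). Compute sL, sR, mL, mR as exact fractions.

40/29 8/5 -16/145 -432/145

left sensor world pos  = (9, -9); dL² = 116
right sensor world pos = (5, -9); dR² = 100
sL = 160/116 = 40/29
sR = 160/100 = 8/5
mL = 1/2·sL + -1/2·sR = -16/145
mR = -1·sL + -1·sR = -432/145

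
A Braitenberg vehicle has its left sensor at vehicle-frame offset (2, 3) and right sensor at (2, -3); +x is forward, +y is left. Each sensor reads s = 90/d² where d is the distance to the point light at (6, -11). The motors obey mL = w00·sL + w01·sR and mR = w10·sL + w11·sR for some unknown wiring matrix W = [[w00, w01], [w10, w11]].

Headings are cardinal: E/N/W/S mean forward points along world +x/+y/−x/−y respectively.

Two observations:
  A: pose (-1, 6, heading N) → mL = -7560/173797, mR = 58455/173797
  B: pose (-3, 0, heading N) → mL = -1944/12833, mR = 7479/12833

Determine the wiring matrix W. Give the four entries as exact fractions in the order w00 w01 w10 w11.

obs A: pose=(-1,6,N) → sL=90/461, sR=90/377, mL=-7560/173797, mR=58455/173797
obs B: pose=(-3,0,N) → sL=90/313, sR=18/41, mL=-1944/12833, mR=7479/12833
sensor matrix S = [[90/461, 90/377], [90/313, 18/41]]; det S = 38063520/2230336901
solve [mL_A; mL_B] = S·[w00; w01] and [mR_A; mR_B] = S·[w10; w11]:
  w00 = 1, w01 = -1, w10 = 1/2, w11 = 1

1 -1 1/2 1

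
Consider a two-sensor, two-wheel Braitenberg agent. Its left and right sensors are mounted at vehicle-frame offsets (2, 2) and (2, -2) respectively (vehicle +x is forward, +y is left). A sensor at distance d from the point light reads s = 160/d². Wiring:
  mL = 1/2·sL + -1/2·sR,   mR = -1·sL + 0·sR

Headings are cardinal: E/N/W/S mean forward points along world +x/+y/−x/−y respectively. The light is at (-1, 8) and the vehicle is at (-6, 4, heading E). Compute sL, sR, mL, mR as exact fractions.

left sensor world pos  = (-4, 6); dL² = 13
right sensor world pos = (-4, 2); dR² = 45
sL = 160/13 = 160/13
sR = 160/45 = 32/9
mL = 1/2·sL + -1/2·sR = 512/117
mR = -1·sL + 0·sR = -160/13

160/13 32/9 512/117 -160/13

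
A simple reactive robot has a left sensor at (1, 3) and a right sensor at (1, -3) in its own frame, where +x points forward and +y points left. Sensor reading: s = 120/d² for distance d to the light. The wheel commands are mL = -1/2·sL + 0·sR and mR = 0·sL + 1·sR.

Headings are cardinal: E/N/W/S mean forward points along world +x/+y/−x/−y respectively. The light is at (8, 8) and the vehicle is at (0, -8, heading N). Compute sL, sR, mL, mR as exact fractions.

60/173 12/25 -30/173 12/25

left sensor world pos  = (-3, -7); dL² = 346
right sensor world pos = (3, -7); dR² = 250
sL = 120/346 = 60/173
sR = 120/250 = 12/25
mL = -1/2·sL + 0·sR = -30/173
mR = 0·sL + 1·sR = 12/25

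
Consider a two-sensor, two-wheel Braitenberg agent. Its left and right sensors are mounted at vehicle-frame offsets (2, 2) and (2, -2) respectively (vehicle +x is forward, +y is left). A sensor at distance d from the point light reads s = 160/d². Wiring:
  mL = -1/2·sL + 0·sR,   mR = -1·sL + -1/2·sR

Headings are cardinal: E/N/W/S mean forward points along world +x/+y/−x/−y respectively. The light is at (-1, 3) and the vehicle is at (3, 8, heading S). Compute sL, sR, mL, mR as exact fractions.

32/9 160/13 -16/9 -1136/117

left sensor world pos  = (5, 6); dL² = 45
right sensor world pos = (1, 6); dR² = 13
sL = 160/45 = 32/9
sR = 160/13 = 160/13
mL = -1/2·sL + 0·sR = -16/9
mR = -1·sL + -1/2·sR = -1136/117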